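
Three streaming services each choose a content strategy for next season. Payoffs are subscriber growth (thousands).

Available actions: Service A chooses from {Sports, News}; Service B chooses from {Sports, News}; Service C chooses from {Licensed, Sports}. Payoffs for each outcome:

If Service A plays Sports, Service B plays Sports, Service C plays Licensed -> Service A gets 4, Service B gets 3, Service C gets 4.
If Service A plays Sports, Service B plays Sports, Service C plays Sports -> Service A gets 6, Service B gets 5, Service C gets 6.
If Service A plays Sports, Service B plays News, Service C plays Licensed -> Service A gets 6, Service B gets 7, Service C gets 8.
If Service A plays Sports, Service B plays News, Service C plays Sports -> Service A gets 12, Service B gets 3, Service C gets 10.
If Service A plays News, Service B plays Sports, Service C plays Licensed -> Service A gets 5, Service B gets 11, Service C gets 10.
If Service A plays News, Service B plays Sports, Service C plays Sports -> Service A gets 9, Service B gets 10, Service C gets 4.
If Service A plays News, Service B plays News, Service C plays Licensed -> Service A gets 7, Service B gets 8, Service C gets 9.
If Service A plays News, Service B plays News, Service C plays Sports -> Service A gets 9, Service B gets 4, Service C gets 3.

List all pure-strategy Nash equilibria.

Service A against (Sports, Licensed): payoffs 4, 5 → best response News.
Service A against (Sports, Sports): payoffs 6, 9 → best response News.
Service A against (News, Licensed): payoffs 6, 7 → best response News.
Service A against (News, Sports): payoffs 12, 9 → best response Sports.
Service B against (Sports, Licensed): payoffs 3, 7 → best response News.
Service B against (Sports, Sports): payoffs 5, 3 → best response Sports.
Service B against (News, Licensed): payoffs 11, 8 → best response Sports.
Service B against (News, Sports): payoffs 10, 4 → best response Sports.
Service C against (Sports, Sports): payoffs 4, 6 → best response Sports.
Service C against (Sports, News): payoffs 8, 10 → best response Sports.
Service C against (News, Sports): payoffs 10, 4 → best response Licensed.
Service C against (News, News): payoffs 9, 3 → best response Licensed.
Mutual best responses: (News, Sports, Licensed).

The unique pure-strategy Nash equilibrium is (News, Sports, Licensed).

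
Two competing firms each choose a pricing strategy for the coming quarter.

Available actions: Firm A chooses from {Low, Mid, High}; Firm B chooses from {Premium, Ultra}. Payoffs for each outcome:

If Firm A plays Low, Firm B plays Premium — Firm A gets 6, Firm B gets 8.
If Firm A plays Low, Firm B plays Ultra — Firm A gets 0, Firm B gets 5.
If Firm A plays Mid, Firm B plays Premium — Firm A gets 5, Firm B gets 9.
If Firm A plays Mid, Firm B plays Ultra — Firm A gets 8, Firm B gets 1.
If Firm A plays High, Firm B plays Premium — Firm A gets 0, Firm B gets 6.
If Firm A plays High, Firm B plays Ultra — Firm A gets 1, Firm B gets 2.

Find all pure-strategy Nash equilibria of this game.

Pure NE: (Low, Premium)

Check each profile: it is a Nash equilibrium iff no player can strictly gain by switching unilaterally.
(Low, Premium): Firm A gets 6, best alternative 5; Firm B gets 8, best alternative 5. No profitable deviation — NE.
(Low, Ultra): Firm A can switch to Mid (0 → 8). Not NE.
(Mid, Premium): Firm A can switch to Low (5 → 6). Not NE.
(Mid, Ultra): Firm B can switch to Premium (1 → 9). Not NE.
(High, Premium): Firm A can switch to Low (0 → 6). Not NE.
(High, Ultra): Firm A can switch to Mid (1 → 8). Not NE.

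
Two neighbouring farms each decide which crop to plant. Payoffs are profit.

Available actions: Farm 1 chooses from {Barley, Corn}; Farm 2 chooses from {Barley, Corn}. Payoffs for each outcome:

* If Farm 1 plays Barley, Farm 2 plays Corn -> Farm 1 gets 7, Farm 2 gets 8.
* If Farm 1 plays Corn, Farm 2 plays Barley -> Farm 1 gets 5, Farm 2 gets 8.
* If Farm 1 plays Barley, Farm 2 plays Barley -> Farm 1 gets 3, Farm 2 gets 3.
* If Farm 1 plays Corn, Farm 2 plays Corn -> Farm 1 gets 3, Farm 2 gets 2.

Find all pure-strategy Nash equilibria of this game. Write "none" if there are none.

Pure-strategy Nash equilibria: (Barley, Corn), (Corn, Barley)

Mark each player's best response to every combination of opponents' strategies; a profile where every player is best-responding is a pure Nash equilibrium.
Farm 1 against Barley: payoffs 3, 5 → best response Corn.
Farm 1 against Corn: payoffs 7, 3 → best response Barley.
Farm 2 against Barley: payoffs 3, 8 → best response Corn.
Farm 2 against Corn: payoffs 8, 2 → best response Barley.
Mutual best responses: (Barley, Corn); (Corn, Barley).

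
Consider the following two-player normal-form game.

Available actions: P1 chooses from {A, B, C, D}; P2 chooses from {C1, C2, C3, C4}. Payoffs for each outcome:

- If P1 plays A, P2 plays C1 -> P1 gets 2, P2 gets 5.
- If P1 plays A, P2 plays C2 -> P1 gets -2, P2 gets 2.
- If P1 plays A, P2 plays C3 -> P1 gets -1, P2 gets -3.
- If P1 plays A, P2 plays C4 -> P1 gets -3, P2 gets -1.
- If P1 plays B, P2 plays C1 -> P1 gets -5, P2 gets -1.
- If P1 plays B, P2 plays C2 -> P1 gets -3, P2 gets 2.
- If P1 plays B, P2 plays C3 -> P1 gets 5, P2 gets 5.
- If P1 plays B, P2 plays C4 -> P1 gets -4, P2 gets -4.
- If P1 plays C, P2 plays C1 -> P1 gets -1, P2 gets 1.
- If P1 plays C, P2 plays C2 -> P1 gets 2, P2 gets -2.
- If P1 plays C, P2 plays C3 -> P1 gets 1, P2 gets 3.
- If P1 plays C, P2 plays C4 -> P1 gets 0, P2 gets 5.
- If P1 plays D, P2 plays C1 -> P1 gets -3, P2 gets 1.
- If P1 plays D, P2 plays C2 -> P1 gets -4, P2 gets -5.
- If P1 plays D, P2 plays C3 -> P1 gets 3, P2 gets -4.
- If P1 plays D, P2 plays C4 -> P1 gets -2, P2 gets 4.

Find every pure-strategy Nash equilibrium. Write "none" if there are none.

The pure Nash equilibria are (A, C1); (B, C3); (C, C4).

(A, C1): P1 gets 2, best alternative -1; P2 gets 5, best alternative 2. No profitable deviation — NE.
(A, C2): P1 can switch to C (-2 → 2). Not NE.
(A, C3): P1 can switch to B (-1 → 5). Not NE.
(A, C4): P1 can switch to C (-3 → 0). Not NE.
(B, C1): P1 can switch to A (-5 → 2). Not NE.
(B, C2): P1 can switch to A (-3 → -2). Not NE.
(B, C3): P1 gets 5, best alternative 3; P2 gets 5, best alternative 2. No profitable deviation — NE.
(B, C4): P1 can switch to A (-4 → -3). Not NE.
(C, C1): P1 can switch to A (-1 → 2). Not NE.
(C, C2): P2 can switch to C1 (-2 → 1). Not NE.
(C, C4): P1 gets 0, best alternative -2; P2 gets 5, best alternative 3. No profitable deviation — NE.
(The remaining 5 profiles each have a profitable deviation by the same check.)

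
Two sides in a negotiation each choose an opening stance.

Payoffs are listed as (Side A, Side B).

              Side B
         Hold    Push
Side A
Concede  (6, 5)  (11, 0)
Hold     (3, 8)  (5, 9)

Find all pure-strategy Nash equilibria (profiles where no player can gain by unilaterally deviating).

(Concede, Hold): Side A gets 6, best alternative 3; Side B gets 5, best alternative 0. No profitable deviation — NE.
(Concede, Push): Side B can switch to Hold (0 → 5). Not NE.
(Hold, Hold): Side A can switch to Concede (3 → 6). Not NE.
(Hold, Push): Side A can switch to Concede (5 → 11). Not NE.

The unique pure-strategy Nash equilibrium is (Concede, Hold).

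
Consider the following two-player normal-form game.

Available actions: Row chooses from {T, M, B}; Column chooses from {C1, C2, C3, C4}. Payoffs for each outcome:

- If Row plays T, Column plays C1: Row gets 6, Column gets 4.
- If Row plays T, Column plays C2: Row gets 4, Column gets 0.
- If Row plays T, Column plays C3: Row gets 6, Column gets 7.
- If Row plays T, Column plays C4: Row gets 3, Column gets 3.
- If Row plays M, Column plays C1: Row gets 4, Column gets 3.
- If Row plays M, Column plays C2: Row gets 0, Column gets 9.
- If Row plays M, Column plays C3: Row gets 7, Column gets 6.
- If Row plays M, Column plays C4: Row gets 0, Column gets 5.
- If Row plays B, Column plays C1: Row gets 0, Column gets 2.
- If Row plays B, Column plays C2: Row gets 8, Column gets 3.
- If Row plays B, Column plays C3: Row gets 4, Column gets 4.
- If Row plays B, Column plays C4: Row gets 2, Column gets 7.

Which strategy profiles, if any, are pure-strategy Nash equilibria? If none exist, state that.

Row against C1: payoffs 6, 4, 0 → best response T.
Row against C2: payoffs 4, 0, 8 → best response B.
Row against C3: payoffs 6, 7, 4 → best response M.
Row against C4: payoffs 3, 0, 2 → best response T.
Column against T: payoffs 4, 0, 7, 3 → best response C3.
Column against M: payoffs 3, 9, 6, 5 → best response C2.
Column against B: payoffs 2, 3, 4, 7 → best response C4.
No profile is a mutual best response for all players.

No pure-strategy Nash equilibrium.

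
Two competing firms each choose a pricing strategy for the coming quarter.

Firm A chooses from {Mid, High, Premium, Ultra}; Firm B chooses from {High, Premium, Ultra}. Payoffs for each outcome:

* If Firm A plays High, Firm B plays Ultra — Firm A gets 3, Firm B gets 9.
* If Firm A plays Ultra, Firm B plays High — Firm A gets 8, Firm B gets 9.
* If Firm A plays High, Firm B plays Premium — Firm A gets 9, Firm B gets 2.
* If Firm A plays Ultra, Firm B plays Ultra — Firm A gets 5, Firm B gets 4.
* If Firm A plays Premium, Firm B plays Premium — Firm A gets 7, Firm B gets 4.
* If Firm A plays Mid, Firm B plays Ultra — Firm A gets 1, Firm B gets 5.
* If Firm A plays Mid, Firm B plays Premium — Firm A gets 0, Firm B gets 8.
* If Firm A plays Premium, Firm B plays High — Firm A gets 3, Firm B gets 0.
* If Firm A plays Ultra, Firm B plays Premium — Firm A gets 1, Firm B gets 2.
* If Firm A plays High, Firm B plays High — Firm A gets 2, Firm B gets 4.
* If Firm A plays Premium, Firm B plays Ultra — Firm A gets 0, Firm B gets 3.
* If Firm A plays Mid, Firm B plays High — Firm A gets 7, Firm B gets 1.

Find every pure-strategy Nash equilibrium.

Firm A against High: payoffs 7, 2, 3, 8 → best response Ultra.
Firm A against Premium: payoffs 0, 9, 7, 1 → best response High.
Firm A against Ultra: payoffs 1, 3, 0, 5 → best response Ultra.
Firm B against Mid: payoffs 1, 8, 5 → best response Premium.
Firm B against High: payoffs 4, 2, 9 → best response Ultra.
Firm B against Premium: payoffs 0, 4, 3 → best response Premium.
Firm B against Ultra: payoffs 9, 2, 4 → best response High.
Mutual best responses: (Ultra, High).

Pure NE: (Ultra, High)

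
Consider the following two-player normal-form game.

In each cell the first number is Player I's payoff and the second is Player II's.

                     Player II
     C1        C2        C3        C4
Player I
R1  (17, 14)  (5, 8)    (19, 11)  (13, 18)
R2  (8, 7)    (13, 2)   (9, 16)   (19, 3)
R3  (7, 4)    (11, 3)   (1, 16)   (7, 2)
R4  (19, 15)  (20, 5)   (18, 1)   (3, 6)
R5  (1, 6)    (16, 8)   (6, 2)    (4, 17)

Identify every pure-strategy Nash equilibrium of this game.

Pure NE: (R4, C1)

Mark each player's best response to every combination of opponents' strategies; a profile where every player is best-responding is a pure Nash equilibrium.
Player I against C1: payoffs 17, 8, 7, 19, 1 → best response R4.
Player I against C2: payoffs 5, 13, 11, 20, 16 → best response R4.
Player I against C3: payoffs 19, 9, 1, 18, 6 → best response R1.
Player I against C4: payoffs 13, 19, 7, 3, 4 → best response R2.
Player II against R1: payoffs 14, 8, 11, 18 → best response C4.
Player II against R2: payoffs 7, 2, 16, 3 → best response C3.
Player II against R3: payoffs 4, 3, 16, 2 → best response C3.
Player II against R4: payoffs 15, 5, 1, 6 → best response C1.
Player II against R5: payoffs 6, 8, 2, 17 → best response C4.
Mutual best responses: (R4, C1).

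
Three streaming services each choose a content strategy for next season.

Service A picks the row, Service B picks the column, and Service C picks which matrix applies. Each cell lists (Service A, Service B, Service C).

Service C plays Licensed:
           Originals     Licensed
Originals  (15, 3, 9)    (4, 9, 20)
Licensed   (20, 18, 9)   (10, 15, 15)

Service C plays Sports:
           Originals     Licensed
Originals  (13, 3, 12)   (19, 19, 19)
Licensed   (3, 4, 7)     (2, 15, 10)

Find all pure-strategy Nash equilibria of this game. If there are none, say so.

(Licensed, Originals, Licensed)

Check each profile: it is a Nash equilibrium iff no player can strictly gain by switching unilaterally.
(Originals, Originals, Licensed): Service A can switch to Licensed (15 → 20). Not NE.
(Originals, Originals, Sports): Service B can switch to Licensed (3 → 19). Not NE.
(Originals, Licensed, Licensed): Service A can switch to Licensed (4 → 10). Not NE.
(Originals, Licensed, Sports): Service C can switch to Licensed (19 → 20). Not NE.
(Licensed, Originals, Licensed): Service A gets 20, best alternative 15; Service B gets 18, best alternative 15; Service C gets 9, best alternative 7. No profitable deviation — NE.
(Licensed, Originals, Sports): Service A can switch to Originals (3 → 13). Not NE.
(Licensed, Licensed, Licensed): Service B can switch to Originals (15 → 18). Not NE.
(Licensed, Licensed, Sports): Service A can switch to Originals (2 → 19). Not NE.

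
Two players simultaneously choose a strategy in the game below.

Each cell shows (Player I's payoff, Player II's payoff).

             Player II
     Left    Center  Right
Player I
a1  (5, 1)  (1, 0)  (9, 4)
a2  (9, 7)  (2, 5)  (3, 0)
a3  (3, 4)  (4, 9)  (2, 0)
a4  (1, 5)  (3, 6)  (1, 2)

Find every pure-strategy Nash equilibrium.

(a1, Left): Player I can switch to a2 (5 → 9). Not NE.
(a1, Center): Player I can switch to a2 (1 → 2). Not NE.
(a1, Right): Player I gets 9, best alternative 3; Player II gets 4, best alternative 1. No profitable deviation — NE.
(a2, Left): Player I gets 9, best alternative 5; Player II gets 7, best alternative 5. No profitable deviation — NE.
(a2, Center): Player I can switch to a3 (2 → 4). Not NE.
(a2, Right): Player I can switch to a1 (3 → 9). Not NE.
(a3, Left): Player I can switch to a1 (3 → 5). Not NE.
(a3, Center): Player I gets 4, best alternative 3; Player II gets 9, best alternative 4. No profitable deviation — NE.
(a3, Right): Player I can switch to a1 (2 → 9). Not NE.
(a4, Left): Player I can switch to a1 (1 → 5). Not NE.
(a4, Center): Player I can switch to a3 (3 → 4). Not NE.
(The remaining 1 profile has a profitable deviation by the same check.)

(a1, Right); (a2, Left); (a3, Center)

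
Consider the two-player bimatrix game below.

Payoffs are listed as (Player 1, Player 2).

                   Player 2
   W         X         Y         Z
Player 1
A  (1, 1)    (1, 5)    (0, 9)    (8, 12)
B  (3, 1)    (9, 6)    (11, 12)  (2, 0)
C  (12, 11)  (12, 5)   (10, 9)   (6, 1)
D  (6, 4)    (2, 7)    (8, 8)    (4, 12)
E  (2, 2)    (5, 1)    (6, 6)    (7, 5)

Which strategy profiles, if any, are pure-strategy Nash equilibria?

The pure Nash equilibria are (A, Z); (B, Y); (C, W).

Player 1 against W: payoffs 1, 3, 12, 6, 2 → best response C.
Player 1 against X: payoffs 1, 9, 12, 2, 5 → best response C.
Player 1 against Y: payoffs 0, 11, 10, 8, 6 → best response B.
Player 1 against Z: payoffs 8, 2, 6, 4, 7 → best response A.
Player 2 against A: payoffs 1, 5, 9, 12 → best response Z.
Player 2 against B: payoffs 1, 6, 12, 0 → best response Y.
Player 2 against C: payoffs 11, 5, 9, 1 → best response W.
Player 2 against D: payoffs 4, 7, 8, 12 → best response Z.
Player 2 against E: payoffs 2, 1, 6, 5 → best response Y.
Mutual best responses: (A, Z); (B, Y); (C, W).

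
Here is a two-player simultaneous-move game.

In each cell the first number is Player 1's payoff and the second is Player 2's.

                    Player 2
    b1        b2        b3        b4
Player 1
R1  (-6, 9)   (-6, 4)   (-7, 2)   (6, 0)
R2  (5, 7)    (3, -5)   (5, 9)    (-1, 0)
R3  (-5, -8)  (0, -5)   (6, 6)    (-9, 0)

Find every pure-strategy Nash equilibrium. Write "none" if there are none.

Mark each player's best response to every combination of opponents' strategies; a profile where every player is best-responding is a pure Nash equilibrium.
Player 1 against b1: payoffs -6, 5, -5 → best response R2.
Player 1 against b2: payoffs -6, 3, 0 → best response R2.
Player 1 against b3: payoffs -7, 5, 6 → best response R3.
Player 1 against b4: payoffs 6, -1, -9 → best response R1.
Player 2 against R1: payoffs 9, 4, 2, 0 → best response b1.
Player 2 against R2: payoffs 7, -5, 9, 0 → best response b3.
Player 2 against R3: payoffs -8, -5, 6, 0 → best response b3.
Mutual best responses: (R3, b3).

Pure NE: (R3, b3)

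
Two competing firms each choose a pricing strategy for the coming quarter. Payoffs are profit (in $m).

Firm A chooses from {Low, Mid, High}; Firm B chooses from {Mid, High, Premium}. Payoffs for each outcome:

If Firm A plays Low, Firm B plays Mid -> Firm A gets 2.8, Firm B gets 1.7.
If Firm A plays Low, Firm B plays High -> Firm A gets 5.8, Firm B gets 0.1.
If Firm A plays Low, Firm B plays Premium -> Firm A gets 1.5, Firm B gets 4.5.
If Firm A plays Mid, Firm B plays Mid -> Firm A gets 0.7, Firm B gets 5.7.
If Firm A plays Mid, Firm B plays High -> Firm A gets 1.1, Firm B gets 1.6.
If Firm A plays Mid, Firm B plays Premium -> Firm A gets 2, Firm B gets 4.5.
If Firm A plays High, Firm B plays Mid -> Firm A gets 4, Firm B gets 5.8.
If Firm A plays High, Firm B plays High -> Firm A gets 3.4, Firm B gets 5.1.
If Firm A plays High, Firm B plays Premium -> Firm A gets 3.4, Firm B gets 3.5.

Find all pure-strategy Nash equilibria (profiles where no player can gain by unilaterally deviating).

(High, Mid)

(Low, Mid): Firm A can switch to High (2.8 → 4). Not NE.
(Low, High): Firm B can switch to Mid (0.1 → 1.7). Not NE.
(Low, Premium): Firm A can switch to Mid (1.5 → 2). Not NE.
(Mid, Mid): Firm A can switch to Low (0.7 → 2.8). Not NE.
(Mid, High): Firm A can switch to Low (1.1 → 5.8). Not NE.
(Mid, Premium): Firm A can switch to High (2 → 3.4). Not NE.
(High, Mid): Firm A gets 4, best alternative 2.8; Firm B gets 5.8, best alternative 5.1. No profitable deviation — NE.
(High, High): Firm A can switch to Low (3.4 → 5.8). Not NE.
(High, Premium): Firm B can switch to Mid (3.5 → 5.8). Not NE.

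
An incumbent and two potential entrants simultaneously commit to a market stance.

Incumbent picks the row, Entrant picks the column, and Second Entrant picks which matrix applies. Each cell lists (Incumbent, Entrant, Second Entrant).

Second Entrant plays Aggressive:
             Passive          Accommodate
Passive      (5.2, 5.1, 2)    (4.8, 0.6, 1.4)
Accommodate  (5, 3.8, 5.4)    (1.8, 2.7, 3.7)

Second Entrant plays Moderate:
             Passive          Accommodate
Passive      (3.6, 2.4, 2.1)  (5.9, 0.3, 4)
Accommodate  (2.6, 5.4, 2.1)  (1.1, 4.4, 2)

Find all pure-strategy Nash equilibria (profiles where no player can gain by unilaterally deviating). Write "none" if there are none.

(Passive, Passive, Moderate)

Incumbent against (Passive, Aggressive): payoffs 5.2, 5 → best response Passive.
Incumbent against (Passive, Moderate): payoffs 3.6, 2.6 → best response Passive.
Incumbent against (Accommodate, Aggressive): payoffs 4.8, 1.8 → best response Passive.
Incumbent against (Accommodate, Moderate): payoffs 5.9, 1.1 → best response Passive.
Entrant against (Passive, Aggressive): payoffs 5.1, 0.6 → best response Passive.
Entrant against (Passive, Moderate): payoffs 2.4, 0.3 → best response Passive.
Entrant against (Accommodate, Aggressive): payoffs 3.8, 2.7 → best response Passive.
Entrant against (Accommodate, Moderate): payoffs 5.4, 4.4 → best response Passive.
Second Entrant against (Passive, Passive): payoffs 2, 2.1 → best response Moderate.
Second Entrant against (Passive, Accommodate): payoffs 1.4, 4 → best response Moderate.
Second Entrant against (Accommodate, Passive): payoffs 5.4, 2.1 → best response Aggressive.
Second Entrant against (Accommodate, Accommodate): payoffs 3.7, 2 → best response Aggressive.
Mutual best responses: (Passive, Passive, Moderate).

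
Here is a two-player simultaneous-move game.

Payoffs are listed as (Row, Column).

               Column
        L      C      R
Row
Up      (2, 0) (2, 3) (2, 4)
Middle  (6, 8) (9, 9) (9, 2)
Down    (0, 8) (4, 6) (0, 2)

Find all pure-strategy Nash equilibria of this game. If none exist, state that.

(Middle, C)

(Up, L): Row can switch to Middle (2 → 6). Not NE.
(Up, C): Row can switch to Middle (2 → 9). Not NE.
(Up, R): Row can switch to Middle (2 → 9). Not NE.
(Middle, L): Column can switch to C (8 → 9). Not NE.
(Middle, C): Row gets 9, best alternative 4; Column gets 9, best alternative 8. No profitable deviation — NE.
(Middle, R): Column can switch to L (2 → 8). Not NE.
(Down, L): Row can switch to Up (0 → 2). Not NE.
(Down, C): Row can switch to Middle (4 → 9). Not NE.
(Down, R): Row can switch to Up (0 → 2). Not NE.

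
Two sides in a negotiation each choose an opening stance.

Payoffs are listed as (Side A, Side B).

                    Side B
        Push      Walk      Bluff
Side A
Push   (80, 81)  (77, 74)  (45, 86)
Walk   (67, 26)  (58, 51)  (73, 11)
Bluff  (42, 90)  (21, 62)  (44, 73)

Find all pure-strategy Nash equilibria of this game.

Side A against Push: payoffs 80, 67, 42 → best response Push.
Side A against Walk: payoffs 77, 58, 21 → best response Push.
Side A against Bluff: payoffs 45, 73, 44 → best response Walk.
Side B against Push: payoffs 81, 74, 86 → best response Bluff.
Side B against Walk: payoffs 26, 51, 11 → best response Walk.
Side B against Bluff: payoffs 90, 62, 73 → best response Push.
No profile is a mutual best response for all players.

There is no pure-strategy Nash equilibrium.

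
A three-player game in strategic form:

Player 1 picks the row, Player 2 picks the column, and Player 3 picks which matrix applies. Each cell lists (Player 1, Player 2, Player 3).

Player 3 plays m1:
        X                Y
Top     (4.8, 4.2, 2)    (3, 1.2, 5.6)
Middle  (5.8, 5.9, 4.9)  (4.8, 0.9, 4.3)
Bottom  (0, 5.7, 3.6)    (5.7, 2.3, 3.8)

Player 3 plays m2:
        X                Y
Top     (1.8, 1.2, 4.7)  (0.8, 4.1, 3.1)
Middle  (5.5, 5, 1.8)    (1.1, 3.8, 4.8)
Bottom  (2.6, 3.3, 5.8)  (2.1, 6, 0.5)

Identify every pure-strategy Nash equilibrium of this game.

(Middle, X, m1)

Player 1 against (X, m1): payoffs 4.8, 5.8, 0 → best response Middle.
Player 1 against (X, m2): payoffs 1.8, 5.5, 2.6 → best response Middle.
Player 1 against (Y, m1): payoffs 3, 4.8, 5.7 → best response Bottom.
Player 1 against (Y, m2): payoffs 0.8, 1.1, 2.1 → best response Bottom.
Player 2 against (Top, m1): payoffs 4.2, 1.2 → best response X.
Player 2 against (Top, m2): payoffs 1.2, 4.1 → best response Y.
Player 2 against (Middle, m1): payoffs 5.9, 0.9 → best response X.
Player 2 against (Middle, m2): payoffs 5, 3.8 → best response X.
Player 2 against (Bottom, m1): payoffs 5.7, 2.3 → best response X.
Player 2 against (Bottom, m2): payoffs 3.3, 6 → best response Y.
Player 3 against (Top, X): payoffs 2, 4.7 → best response m2.
Player 3 against (Top, Y): payoffs 5.6, 3.1 → best response m1.
Player 3 against (Middle, X): payoffs 4.9, 1.8 → best response m1.
Player 3 against (Middle, Y): payoffs 4.3, 4.8 → best response m2.
Player 3 against (Bottom, X): payoffs 3.6, 5.8 → best response m2.
Player 3 against (Bottom, Y): payoffs 3.8, 0.5 → best response m1.
Mutual best responses: (Middle, X, m1).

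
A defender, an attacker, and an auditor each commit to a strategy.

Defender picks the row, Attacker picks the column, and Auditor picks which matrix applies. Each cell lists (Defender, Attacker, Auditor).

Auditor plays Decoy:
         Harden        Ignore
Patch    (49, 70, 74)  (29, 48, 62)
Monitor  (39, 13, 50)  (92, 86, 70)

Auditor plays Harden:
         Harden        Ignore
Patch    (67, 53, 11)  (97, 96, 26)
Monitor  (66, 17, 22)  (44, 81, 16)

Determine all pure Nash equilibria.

(Patch, Harden, Decoy) and (Monitor, Ignore, Decoy)

For each player, find the best response to each opponent profile; mutual best responses are the pure NE.
Defender against (Harden, Decoy): payoffs 49, 39 → best response Patch.
Defender against (Harden, Harden): payoffs 67, 66 → best response Patch.
Defender against (Ignore, Decoy): payoffs 29, 92 → best response Monitor.
Defender against (Ignore, Harden): payoffs 97, 44 → best response Patch.
Attacker against (Patch, Decoy): payoffs 70, 48 → best response Harden.
Attacker against (Patch, Harden): payoffs 53, 96 → best response Ignore.
Attacker against (Monitor, Decoy): payoffs 13, 86 → best response Ignore.
Attacker against (Monitor, Harden): payoffs 17, 81 → best response Ignore.
Auditor against (Patch, Harden): payoffs 74, 11 → best response Decoy.
Auditor against (Patch, Ignore): payoffs 62, 26 → best response Decoy.
Auditor against (Monitor, Harden): payoffs 50, 22 → best response Decoy.
Auditor against (Monitor, Ignore): payoffs 70, 16 → best response Decoy.
Mutual best responses: (Patch, Harden, Decoy); (Monitor, Ignore, Decoy).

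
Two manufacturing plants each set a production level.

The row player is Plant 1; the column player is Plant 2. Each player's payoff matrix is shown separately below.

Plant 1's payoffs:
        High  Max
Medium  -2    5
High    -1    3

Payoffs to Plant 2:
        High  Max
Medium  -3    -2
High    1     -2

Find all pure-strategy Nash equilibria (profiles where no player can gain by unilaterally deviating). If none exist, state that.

Pure-strategy Nash equilibria: (Medium, Max); (High, High)

Plant 1 against High: payoffs -2, -1 → best response High.
Plant 1 against Max: payoffs 5, 3 → best response Medium.
Plant 2 against Medium: payoffs -3, -2 → best response Max.
Plant 2 against High: payoffs 1, -2 → best response High.
Mutual best responses: (Medium, Max); (High, High).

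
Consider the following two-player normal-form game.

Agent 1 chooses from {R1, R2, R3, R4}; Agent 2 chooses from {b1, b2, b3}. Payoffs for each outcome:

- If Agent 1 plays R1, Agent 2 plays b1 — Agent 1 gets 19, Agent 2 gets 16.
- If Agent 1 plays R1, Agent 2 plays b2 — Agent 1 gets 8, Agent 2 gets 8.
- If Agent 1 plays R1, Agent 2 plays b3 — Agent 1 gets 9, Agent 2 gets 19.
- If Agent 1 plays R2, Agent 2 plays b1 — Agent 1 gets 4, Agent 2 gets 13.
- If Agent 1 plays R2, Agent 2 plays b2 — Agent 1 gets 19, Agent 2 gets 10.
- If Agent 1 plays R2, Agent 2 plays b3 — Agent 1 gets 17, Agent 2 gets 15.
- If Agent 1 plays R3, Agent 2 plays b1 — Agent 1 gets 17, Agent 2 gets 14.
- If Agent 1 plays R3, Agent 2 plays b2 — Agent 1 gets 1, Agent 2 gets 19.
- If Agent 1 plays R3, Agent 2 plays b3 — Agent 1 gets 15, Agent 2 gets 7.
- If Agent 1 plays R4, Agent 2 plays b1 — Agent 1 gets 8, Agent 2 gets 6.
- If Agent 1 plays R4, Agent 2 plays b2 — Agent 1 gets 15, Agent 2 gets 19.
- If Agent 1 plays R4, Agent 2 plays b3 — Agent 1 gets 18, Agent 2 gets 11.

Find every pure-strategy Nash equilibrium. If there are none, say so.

There is no pure-strategy Nash equilibrium.

Mark each player's best response to every combination of opponents' strategies; a profile where every player is best-responding is a pure Nash equilibrium.
Agent 1 against b1: payoffs 19, 4, 17, 8 → best response R1.
Agent 1 against b2: payoffs 8, 19, 1, 15 → best response R2.
Agent 1 against b3: payoffs 9, 17, 15, 18 → best response R4.
Agent 2 against R1: payoffs 16, 8, 19 → best response b3.
Agent 2 against R2: payoffs 13, 10, 15 → best response b3.
Agent 2 against R3: payoffs 14, 19, 7 → best response b2.
Agent 2 against R4: payoffs 6, 19, 11 → best response b2.
No profile is a mutual best response for all players.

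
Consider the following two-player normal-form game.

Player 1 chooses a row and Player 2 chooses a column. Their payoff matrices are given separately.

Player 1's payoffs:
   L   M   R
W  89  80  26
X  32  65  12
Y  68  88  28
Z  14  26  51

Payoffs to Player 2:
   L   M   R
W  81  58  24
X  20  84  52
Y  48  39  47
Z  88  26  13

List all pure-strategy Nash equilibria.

Player 1 against L: payoffs 89, 32, 68, 14 → best response W.
Player 1 against M: payoffs 80, 65, 88, 26 → best response Y.
Player 1 against R: payoffs 26, 12, 28, 51 → best response Z.
Player 2 against W: payoffs 81, 58, 24 → best response L.
Player 2 against X: payoffs 20, 84, 52 → best response M.
Player 2 against Y: payoffs 48, 39, 47 → best response L.
Player 2 against Z: payoffs 88, 26, 13 → best response L.
Mutual best responses: (W, L).

The unique pure-strategy Nash equilibrium is (W, L).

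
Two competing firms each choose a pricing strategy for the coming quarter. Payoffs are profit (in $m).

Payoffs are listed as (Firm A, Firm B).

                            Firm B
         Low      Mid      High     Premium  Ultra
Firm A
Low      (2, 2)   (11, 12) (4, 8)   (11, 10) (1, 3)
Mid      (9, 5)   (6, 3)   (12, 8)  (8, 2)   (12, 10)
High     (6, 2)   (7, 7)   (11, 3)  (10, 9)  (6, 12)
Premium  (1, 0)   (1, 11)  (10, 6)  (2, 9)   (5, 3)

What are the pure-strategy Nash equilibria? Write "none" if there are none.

(Low, Low): Firm A can switch to Mid (2 → 9). Not NE.
(Low, Mid): Firm A gets 11, best alternative 7; Firm B gets 12, best alternative 10. No profitable deviation — NE.
(Low, High): Firm A can switch to Mid (4 → 12). Not NE.
(Low, Premium): Firm B can switch to Mid (10 → 12). Not NE.
(Low, Ultra): Firm A can switch to Mid (1 → 12). Not NE.
(Mid, Low): Firm B can switch to High (5 → 8). Not NE.
(Mid, Mid): Firm A can switch to Low (6 → 11). Not NE.
(Mid, High): Firm B can switch to Ultra (8 → 10). Not NE.
(Mid, Premium): Firm A can switch to Low (8 → 11). Not NE.
(Mid, Ultra): Firm A gets 12, best alternative 6; Firm B gets 10, best alternative 8. No profitable deviation — NE.
(The remaining 10 profiles each have a profitable deviation by the same check.)

The pure Nash equilibria are (Low, Mid); (Mid, Ultra).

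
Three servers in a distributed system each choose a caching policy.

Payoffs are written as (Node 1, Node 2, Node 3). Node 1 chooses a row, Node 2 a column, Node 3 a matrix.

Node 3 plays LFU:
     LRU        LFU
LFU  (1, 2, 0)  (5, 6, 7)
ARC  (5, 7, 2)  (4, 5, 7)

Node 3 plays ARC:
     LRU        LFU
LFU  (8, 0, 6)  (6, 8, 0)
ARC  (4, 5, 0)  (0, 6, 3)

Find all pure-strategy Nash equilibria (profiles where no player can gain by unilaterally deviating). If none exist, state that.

The pure Nash equilibria are (LFU, LFU, LFU), (ARC, LRU, LFU).

Node 1 against (LRU, LFU): payoffs 1, 5 → best response ARC.
Node 1 against (LRU, ARC): payoffs 8, 4 → best response LFU.
Node 1 against (LFU, LFU): payoffs 5, 4 → best response LFU.
Node 1 against (LFU, ARC): payoffs 6, 0 → best response LFU.
Node 2 against (LFU, LFU): payoffs 2, 6 → best response LFU.
Node 2 against (LFU, ARC): payoffs 0, 8 → best response LFU.
Node 2 against (ARC, LFU): payoffs 7, 5 → best response LRU.
Node 2 against (ARC, ARC): payoffs 5, 6 → best response LFU.
Node 3 against (LFU, LRU): payoffs 0, 6 → best response ARC.
Node 3 against (LFU, LFU): payoffs 7, 0 → best response LFU.
Node 3 against (ARC, LRU): payoffs 2, 0 → best response LFU.
Node 3 against (ARC, LFU): payoffs 7, 3 → best response LFU.
Mutual best responses: (LFU, LFU, LFU); (ARC, LRU, LFU).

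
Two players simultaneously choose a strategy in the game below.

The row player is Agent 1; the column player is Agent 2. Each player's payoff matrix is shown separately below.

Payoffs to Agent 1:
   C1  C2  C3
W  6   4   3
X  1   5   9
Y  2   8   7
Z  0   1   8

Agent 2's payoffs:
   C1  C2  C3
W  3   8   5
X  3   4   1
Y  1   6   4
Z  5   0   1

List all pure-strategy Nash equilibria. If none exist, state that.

Pure NE: (Y, C2)

Agent 1 against C1: payoffs 6, 1, 2, 0 → best response W.
Agent 1 against C2: payoffs 4, 5, 8, 1 → best response Y.
Agent 1 against C3: payoffs 3, 9, 7, 8 → best response X.
Agent 2 against W: payoffs 3, 8, 5 → best response C2.
Agent 2 against X: payoffs 3, 4, 1 → best response C2.
Agent 2 against Y: payoffs 1, 6, 4 → best response C2.
Agent 2 against Z: payoffs 5, 0, 1 → best response C1.
Mutual best responses: (Y, C2).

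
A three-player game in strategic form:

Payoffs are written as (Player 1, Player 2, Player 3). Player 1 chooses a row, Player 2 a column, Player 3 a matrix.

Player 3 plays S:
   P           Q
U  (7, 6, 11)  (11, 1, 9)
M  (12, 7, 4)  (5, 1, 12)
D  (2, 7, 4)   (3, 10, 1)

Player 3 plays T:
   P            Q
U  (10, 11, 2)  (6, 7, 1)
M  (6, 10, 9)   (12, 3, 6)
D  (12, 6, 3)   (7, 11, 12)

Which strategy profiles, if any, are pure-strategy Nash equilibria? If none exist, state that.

Check each profile: it is a Nash equilibrium iff no player can strictly gain by switching unilaterally.
(U, P, S): Player 1 can switch to M (7 → 12). Not NE.
(U, P, T): Player 1 can switch to D (10 → 12). Not NE.
(U, Q, S): Player 2 can switch to P (1 → 6). Not NE.
(U, Q, T): Player 1 can switch to M (6 → 12). Not NE.
(M, P, S): Player 3 can switch to T (4 → 9). Not NE.
(M, P, T): Player 1 can switch to U (6 → 10). Not NE.
(The remaining 6 profiles each have a profitable deviation by the same check.)

There is no pure-strategy Nash equilibrium.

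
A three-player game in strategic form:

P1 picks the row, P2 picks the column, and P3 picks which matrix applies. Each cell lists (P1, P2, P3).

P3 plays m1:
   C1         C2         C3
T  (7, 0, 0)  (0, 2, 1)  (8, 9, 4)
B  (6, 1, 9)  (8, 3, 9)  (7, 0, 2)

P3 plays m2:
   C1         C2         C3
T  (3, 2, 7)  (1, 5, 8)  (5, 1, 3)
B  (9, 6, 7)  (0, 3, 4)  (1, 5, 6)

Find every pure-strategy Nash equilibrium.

P1 against (C1, m1): payoffs 7, 6 → best response T.
P1 against (C1, m2): payoffs 3, 9 → best response B.
P1 against (C2, m1): payoffs 0, 8 → best response B.
P1 against (C2, m2): payoffs 1, 0 → best response T.
P1 against (C3, m1): payoffs 8, 7 → best response T.
P1 against (C3, m2): payoffs 5, 1 → best response T.
P2 against (T, m1): payoffs 0, 2, 9 → best response C3.
P2 against (T, m2): payoffs 2, 5, 1 → best response C2.
P2 against (B, m1): payoffs 1, 3, 0 → best response C2.
P2 against (B, m2): payoffs 6, 3, 5 → best response C1.
P3 against (T, C1): payoffs 0, 7 → best response m2.
P3 against (T, C2): payoffs 1, 8 → best response m2.
P3 against (T, C3): payoffs 4, 3 → best response m1.
P3 against (B, C1): payoffs 9, 7 → best response m1.
P3 against (B, C2): payoffs 9, 4 → best response m1.
P3 against (B, C3): payoffs 2, 6 → best response m2.
Mutual best responses: (T, C2, m2); (T, C3, m1); (B, C2, m1).

Pure-strategy Nash equilibria: (T, C2, m2) and (T, C3, m1) and (B, C2, m1)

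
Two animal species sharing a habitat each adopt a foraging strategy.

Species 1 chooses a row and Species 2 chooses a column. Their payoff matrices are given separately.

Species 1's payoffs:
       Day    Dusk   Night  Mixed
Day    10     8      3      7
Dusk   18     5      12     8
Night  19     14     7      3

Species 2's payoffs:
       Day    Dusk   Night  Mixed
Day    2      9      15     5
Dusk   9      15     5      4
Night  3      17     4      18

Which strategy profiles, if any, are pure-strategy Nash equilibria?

This game has no pure Nash equilibrium.

For each player, find the best response to each opponent profile; mutual best responses are the pure NE.
Species 1 against Day: payoffs 10, 18, 19 → best response Night.
Species 1 against Dusk: payoffs 8, 5, 14 → best response Night.
Species 1 against Night: payoffs 3, 12, 7 → best response Dusk.
Species 1 against Mixed: payoffs 7, 8, 3 → best response Dusk.
Species 2 against Day: payoffs 2, 9, 15, 5 → best response Night.
Species 2 against Dusk: payoffs 9, 15, 5, 4 → best response Dusk.
Species 2 against Night: payoffs 3, 17, 4, 18 → best response Mixed.
No profile is a mutual best response for all players.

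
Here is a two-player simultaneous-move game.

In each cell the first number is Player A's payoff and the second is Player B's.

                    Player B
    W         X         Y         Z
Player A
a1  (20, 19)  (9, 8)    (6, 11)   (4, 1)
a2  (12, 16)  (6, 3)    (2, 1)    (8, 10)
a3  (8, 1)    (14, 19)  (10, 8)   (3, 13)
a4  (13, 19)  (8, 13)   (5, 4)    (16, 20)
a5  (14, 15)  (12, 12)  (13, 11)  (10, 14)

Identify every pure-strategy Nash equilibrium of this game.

Player A against W: payoffs 20, 12, 8, 13, 14 → best response a1.
Player A against X: payoffs 9, 6, 14, 8, 12 → best response a3.
Player A against Y: payoffs 6, 2, 10, 5, 13 → best response a5.
Player A against Z: payoffs 4, 8, 3, 16, 10 → best response a4.
Player B against a1: payoffs 19, 8, 11, 1 → best response W.
Player B against a2: payoffs 16, 3, 1, 10 → best response W.
Player B against a3: payoffs 1, 19, 8, 13 → best response X.
Player B against a4: payoffs 19, 13, 4, 20 → best response Z.
Player B against a5: payoffs 15, 12, 11, 14 → best response W.
Mutual best responses: (a1, W); (a3, X); (a4, Z).

Pure-strategy Nash equilibria: (a1, W); (a3, X); (a4, Z)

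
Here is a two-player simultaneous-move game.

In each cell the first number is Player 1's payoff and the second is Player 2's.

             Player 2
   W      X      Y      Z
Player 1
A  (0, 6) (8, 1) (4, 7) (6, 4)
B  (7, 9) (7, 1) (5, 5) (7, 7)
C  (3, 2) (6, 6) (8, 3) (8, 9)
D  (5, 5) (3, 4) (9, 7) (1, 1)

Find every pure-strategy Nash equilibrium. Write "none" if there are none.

The pure Nash equilibria are (B, W), (C, Z), (D, Y).

For each player, find the best response to each opponent profile; mutual best responses are the pure NE.
Player 1 against W: payoffs 0, 7, 3, 5 → best response B.
Player 1 against X: payoffs 8, 7, 6, 3 → best response A.
Player 1 against Y: payoffs 4, 5, 8, 9 → best response D.
Player 1 against Z: payoffs 6, 7, 8, 1 → best response C.
Player 2 against A: payoffs 6, 1, 7, 4 → best response Y.
Player 2 against B: payoffs 9, 1, 5, 7 → best response W.
Player 2 against C: payoffs 2, 6, 3, 9 → best response Z.
Player 2 against D: payoffs 5, 4, 7, 1 → best response Y.
Mutual best responses: (B, W); (C, Z); (D, Y).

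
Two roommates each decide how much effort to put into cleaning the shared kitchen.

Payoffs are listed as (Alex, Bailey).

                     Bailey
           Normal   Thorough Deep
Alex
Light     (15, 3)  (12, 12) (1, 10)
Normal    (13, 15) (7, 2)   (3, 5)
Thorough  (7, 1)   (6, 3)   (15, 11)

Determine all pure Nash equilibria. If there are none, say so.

Mark each player's best response to every combination of opponents' strategies; a profile where every player is best-responding is a pure Nash equilibrium.
Alex against Normal: payoffs 15, 13, 7 → best response Light.
Alex against Thorough: payoffs 12, 7, 6 → best response Light.
Alex against Deep: payoffs 1, 3, 15 → best response Thorough.
Bailey against Light: payoffs 3, 12, 10 → best response Thorough.
Bailey against Normal: payoffs 15, 2, 5 → best response Normal.
Bailey against Thorough: payoffs 1, 3, 11 → best response Deep.
Mutual best responses: (Light, Thorough); (Thorough, Deep).

(Light, Thorough) and (Thorough, Deep)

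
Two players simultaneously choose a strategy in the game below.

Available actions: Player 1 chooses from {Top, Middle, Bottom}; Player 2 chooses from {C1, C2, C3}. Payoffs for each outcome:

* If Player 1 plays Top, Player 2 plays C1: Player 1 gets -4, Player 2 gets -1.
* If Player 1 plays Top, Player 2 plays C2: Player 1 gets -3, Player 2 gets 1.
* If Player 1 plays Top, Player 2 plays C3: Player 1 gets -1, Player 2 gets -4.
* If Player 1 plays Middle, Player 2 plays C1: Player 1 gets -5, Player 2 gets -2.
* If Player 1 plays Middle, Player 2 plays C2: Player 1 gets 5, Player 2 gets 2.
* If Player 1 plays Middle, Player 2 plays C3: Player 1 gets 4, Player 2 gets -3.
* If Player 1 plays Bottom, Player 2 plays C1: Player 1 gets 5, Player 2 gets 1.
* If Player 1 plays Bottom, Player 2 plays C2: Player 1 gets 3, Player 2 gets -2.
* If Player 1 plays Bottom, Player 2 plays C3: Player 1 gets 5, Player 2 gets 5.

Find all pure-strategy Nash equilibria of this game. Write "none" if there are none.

Check each profile: it is a Nash equilibrium iff no player can strictly gain by switching unilaterally.
(Top, C1): Player 1 can switch to Bottom (-4 → 5). Not NE.
(Top, C2): Player 1 can switch to Middle (-3 → 5). Not NE.
(Top, C3): Player 1 can switch to Middle (-1 → 4). Not NE.
(Middle, C1): Player 1 can switch to Top (-5 → -4). Not NE.
(Middle, C2): Player 1 gets 5, best alternative 3; Player 2 gets 2, best alternative -2. No profitable deviation — NE.
(Middle, C3): Player 1 can switch to Bottom (4 → 5). Not NE.
(Bottom, C1): Player 2 can switch to C3 (1 → 5). Not NE.
(Bottom, C2): Player 1 can switch to Middle (3 → 5). Not NE.
(Bottom, C3): Player 1 gets 5, best alternative 4; Player 2 gets 5, best alternative 1. No profitable deviation — NE.

(Middle, C2), (Bottom, C3)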